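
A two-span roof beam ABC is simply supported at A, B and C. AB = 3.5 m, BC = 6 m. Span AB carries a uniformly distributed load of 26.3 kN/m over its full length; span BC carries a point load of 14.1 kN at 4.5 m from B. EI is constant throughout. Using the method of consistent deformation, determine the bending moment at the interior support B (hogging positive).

Insert a hinge at B; M_B is the redundant, and each span becomes simply supported.
Discontinuity in slope at B on the released structure — sum the simple-span end rotations:
  span AB: UDL 26.3: wL³/(24EI) = 46.98/EI
  span BC: point load 14.1 at a = 4.5: Pab(L + b)/(6LEI) = 19.83/EI
  relative rotation θ_0 = (46.98 + 19.83)/EI = 66.81/EI
A unit hogging moment at B produces rotation L₁/(3EI) + L₂/(3EI) = 3.167/EI.
Compatibility: M_B·(L₁+L₂)/(3EI) = θ_0, giving M_B = 21.1 kN·m (hogging).

M_B = 21.1 kN·m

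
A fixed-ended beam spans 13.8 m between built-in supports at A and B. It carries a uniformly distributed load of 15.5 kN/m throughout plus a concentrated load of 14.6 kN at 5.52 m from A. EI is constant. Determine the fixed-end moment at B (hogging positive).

M_B = 265.3 kN·m

Release both end moments; the primary structure is a simply-supported span AB with redundants M_A and M_B.
End rotations of the released simple span under the applied load (×1/EI):
  at A: UDL 15.5: wL³/(24EI) = 1697/EI
  at B: UDL 15.5: wL³/(24EI) = 1697/EI
  at A: point load 14.6 at a = 5.52: Pab(L + b)/(6LEI) = 177.9/EI
  at B: point load 14.6 at a = 5.52: Pab(L + a)/(6LEI) = 155.7/EI
  θ_A0 = 1875/EI,  θ_B0 = 1853/EI
Flexibility coefficients: a unit moment at one end gives L/(3EI) there and L/(6EI) at the far end, so f₁₁ = f₂₂ = 4.6/EI and f₁₂ = f₂₁ = 2.3/EI.
Compatibility — zero rotation at each built-in end:
  4.6 M_A + 2.3 M_B = 1875
  2.3 M_A + 4.6 M_B = 1853
Solving the pair gives M_A = 275 kN·m and M_B = 265.3 kN·m (hogging).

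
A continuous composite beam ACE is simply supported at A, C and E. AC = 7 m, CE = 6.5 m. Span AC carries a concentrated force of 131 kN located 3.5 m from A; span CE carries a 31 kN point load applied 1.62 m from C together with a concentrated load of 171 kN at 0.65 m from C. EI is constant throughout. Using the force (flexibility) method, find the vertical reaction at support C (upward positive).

R_C = 287.4 kN

Take M_C as the redundant. Released structure: two simple spans AC and CE with a hinge at C.
Discontinuity in slope at C on the released structure — sum the simple-span end rotations:
  span AC: point load 131 at a = 3.5: Pab(L + a)/(6LEI) = 401.2/EI
  span CE: point load 31 at a = 1.62: Pab(L + b)/(6LEI) = 71.51/EI
  span CE: point load 171 at a = 0.65: Pab(L + b)/(6LEI) = 205.9/EI
  relative rotation θ_0 = (401.2 + 277.4)/EI = 678.6/EI
A unit hogging moment at C produces rotation L₁/(3EI) + L₂/(3EI) = 4.5/EI.
Compatibility: M_C·(L₁+L₂)/(3EI) = θ_0, giving M_C = 150.8 kN·m (hogging).
Span AC, ΣM about A with M_C applied at C: R_C^{AC}·7 = 458.5 + 150.8, so R_C^{AC} = 87.04 kN and R_A = 131 − 87.04 = 43.96 kN.
Span CE, ΣM about E: R_C^{CE}·6.5 = 1152 + 150.8, so R_C^{CE} = 200.4 kN and R_E = 202 − 200.4 = 1.626 kN.
R_C = 87.04 + 200.4 = 287.4 kN.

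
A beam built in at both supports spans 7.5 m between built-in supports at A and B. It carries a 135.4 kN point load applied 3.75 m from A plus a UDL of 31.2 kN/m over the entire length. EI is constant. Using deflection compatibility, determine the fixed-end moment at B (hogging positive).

M_B = 273.2 kN·m

Release both end moments; the primary structure is a simply-supported span AB with redundants M_A and M_B.
Simple-span end rotations at A and B under the given loads:
  at A: point load 135.4 at a = 3.75: Pab(L + b)/(6LEI) = 476/EI
  at B: point load 135.4 at a = 3.75: Pab(L + a)/(6LEI) = 476/EI
  at A: UDL 31.2: wL³/(24EI) = 548.4/EI
  at B: UDL 31.2: wL³/(24EI) = 548.4/EI
  θ_A0 = 1024/EI,  θ_B0 = 1024/EI
Flexibility coefficients: a unit moment at one end gives L/(3EI) there and L/(6EI) at the far end, so f₁₁ = f₂₂ = 2.5/EI and f₁₂ = f₂₁ = 1.25/EI.
Compatibility — zero rotation at each built-in end:
  2.5 M_A + 1.25 M_B = 1024
  1.25 M_A + 2.5 M_B = 1024
Solving the pair gives M_A = 273.2 kN·m and M_B = 273.2 kN·m (hogging).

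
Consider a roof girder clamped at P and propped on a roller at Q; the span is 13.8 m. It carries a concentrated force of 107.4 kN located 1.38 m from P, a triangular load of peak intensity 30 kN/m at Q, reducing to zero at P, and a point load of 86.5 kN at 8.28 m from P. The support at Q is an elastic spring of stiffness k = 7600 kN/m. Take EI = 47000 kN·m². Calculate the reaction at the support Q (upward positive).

Release the roller at Q. Primary structure: cantilever fixed at P.
Primary-structure tip deflection at Q by superposition:
  point load 107.4 at a = 1.38: Pa²(3L − a)/(6EI) = 1364/EI
  triangular load, peak 30 at the free end: 11w₀L⁴/(120EI) = 99735/EI
  point load 86.5 at a = 8.28: Pa²(3L − a)/(6EI) = 32735/EI
  δ_0 = 133835/EI
Flexibility coefficient — unit upward force at Q: δ_{QQ} = L³/(3EI) = 876/EI.
With EI = 47000 kN·m²: δ_0 = 2.8475 m and δ_{QQ} = 0.018639 m/kN.
Compatibility — the spring shortens by R_Q/k under the reaction it provides: δ_0 − R_Q·δ_{QQ} = R_Q/k. With 1/k = 0.000132 m/kN, R_Q = δ_0 / (δ_{QQ} + 1/k) = 2.8475 / (0.018639 + 0.000132) = 151.7 kN.

R_Q = 151.7 kN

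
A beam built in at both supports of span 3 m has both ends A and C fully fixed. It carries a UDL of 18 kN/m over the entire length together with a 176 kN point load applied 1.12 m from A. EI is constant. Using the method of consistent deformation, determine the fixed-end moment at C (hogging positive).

Release both end moments; the primary structure is a simply-supported span AC with redundants M_A and M_C.
On the primary (simply-supported) span, the end slopes from the loading are:
  at A: UDL 18: wL³/(24EI) = 20.25/EI
  at C: UDL 18: wL³/(24EI) = 20.25/EI
  at A: point load 176 at a = 1.12: Pab(L + b)/(6LEI) = 100.5/EI
  at C: point load 176 at a = 1.12: Pab(L + a)/(6LEI) = 84.82/EI
  θ_A0 = 120.7/EI,  θ_C0 = 105.1/EI
Flexibility coefficients: a unit moment at one end gives L/(3EI) there and L/(6EI) at the far end, so f₁₁ = f₂₂ = 1/EI and f₁₂ = f₂₁ = 0.5/EI.
Compatibility — zero rotation at each built-in end:
  1 M_A + 0.5 M_C = 120.7
  0.5 M_A + 1 M_C = 105.1
Solving the pair gives M_A = 90.91 kN·m and M_C = 59.62 kN·m (hogging).

M_C = 59.62 kN·m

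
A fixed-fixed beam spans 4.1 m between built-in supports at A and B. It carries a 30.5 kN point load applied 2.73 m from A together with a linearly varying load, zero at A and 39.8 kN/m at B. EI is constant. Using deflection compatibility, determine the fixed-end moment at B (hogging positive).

Release both end moments; the primary structure is a simply-supported span AB with redundants M_A and M_B.
On the primary (simply-supported) span, the end slopes from the loading are:
  at A: point load 30.5 at a = 2.73: Pab(L + b)/(6LEI) = 25.37/EI
  at B: point load 30.5 at a = 2.73: Pab(L + a)/(6LEI) = 31.67/EI
  at A: triangular load, peak 39.8: 7w₀L³/(360EI) = 53.34/EI
  at B: triangular load, peak 39.8: w₀L³/(45EI) = 60.96/EI
  θ_A0 = 78.7/EI,  θ_B0 = 92.63/EI
Flexibility coefficients: a unit moment at one end gives L/(3EI) there and L/(6EI) at the far end, so f₁₁ = f₂₂ = 1.367/EI and f₁₂ = f₂₁ = 0.6833/EI.
Compatibility — zero rotation at each built-in end:
  1.367 M_A + 0.6833 M_B = 78.7
  0.6833 M_A + 1.367 M_B = 92.63
Solving the pair gives M_A = 31.6 kN·m and M_B = 51.98 kN·m (hogging).

M_B = 51.98 kN·m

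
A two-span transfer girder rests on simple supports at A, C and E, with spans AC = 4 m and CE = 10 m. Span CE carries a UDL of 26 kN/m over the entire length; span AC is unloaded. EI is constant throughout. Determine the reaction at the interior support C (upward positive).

R_C = 211.2 kN

Release continuity at C by inserting a hinge; the redundant is the internal moment M_C. The primary structure is two simply-supported spans AC and CE.
End slopes at the hinge C, treating each span as simply supported:
  span CE: UDL 26: wL³/(24EI) = 1083/EI
  relative rotation θ_0 = (0 + 1083)/EI = 1083/EI
A unit hogging moment at C produces rotation L₁/(3EI) + L₂/(3EI) = 4.667/EI.
Slope continuity at C: θ_0 = M_C·4.667/EI, so M_C = 1083/4.667 = 232.1 kN·m (hogging).
Span AC, ΣM about A with M_C applied at C: R_C^{AC}·4 = 0 + 232.1, so R_C^{AC} = 58.04 kN and R_A = 0 − 58.04 = -58.04 kN.
Span CE, ΣM about E: R_C^{CE}·10 = 1300 + 232.1, so R_C^{CE} = 153.2 kN and R_E = 260 − 153.2 = 106.8 kN.
R_C = 58.04 + 153.2 = 211.2 kN.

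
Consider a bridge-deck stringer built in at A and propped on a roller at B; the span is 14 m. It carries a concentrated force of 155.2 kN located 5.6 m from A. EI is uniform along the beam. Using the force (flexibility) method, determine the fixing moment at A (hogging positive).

M_A = 417.2 kN·m

Release the roller at B. Primary structure: cantilever fixed at A.
Primary-structure tip deflection at B by superposition:
  point load 155.2 at a = 5.6: Pa²(3L − a)/(6EI) = 29527/EI
Tip deflection under a unit load at B: L³/(3EI) = 914.7/EI.
The prop prevents deflection at B: R_B = δ_0/δ_{BB} = 29527/914.7 = 32.28 kN.
Moment equilibrium about A: M_A = Σ(load moments about A) − R_B·L = 869.1 − 32.28×14 = 417.2 kN·m.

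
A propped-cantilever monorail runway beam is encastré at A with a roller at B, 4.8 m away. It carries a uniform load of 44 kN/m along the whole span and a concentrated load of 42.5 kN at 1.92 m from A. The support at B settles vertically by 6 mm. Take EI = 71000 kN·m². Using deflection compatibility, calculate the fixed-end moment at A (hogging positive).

M_A = 221.4 kN·m

Release the roller at B. Primary structure: cantilever fixed at A.
Downward deflection at the released point B due to the loads:
  UDL 44: wL⁴/(8EI) = 2920/EI
  point load 42.5 at a = 1.92: Pa²(3L − a)/(6EI) = 325.9/EI
  δ_0 = 3246/EI
Flexibility coefficient — unit upward force at B: δ_{BB} = L³/(3EI) = 36.86/EI.
With EI = 71000 kN·m²: δ_0 = 0.045711 m and δ_{BB} = 0.000519 m/kN.
Compatibility — the beam at B must follow the support down by 0.006 m: δ_0 − R_B·δ_{BB} = 0.006, so R_B = (0.045711 − 0.006)/0.000519 = 76.48 kN.
Moment equilibrium about A: M_A = Σ(load moments about A) − R_B·L = 588.5 − 76.48×4.8 = 221.4 kN·m.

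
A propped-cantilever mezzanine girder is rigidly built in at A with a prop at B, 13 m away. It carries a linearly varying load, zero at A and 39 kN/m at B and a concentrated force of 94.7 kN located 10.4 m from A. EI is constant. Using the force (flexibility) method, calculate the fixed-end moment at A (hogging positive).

Choose R_B as the redundant. The primary structure is the cantilever fixed at A.
Primary-structure tip deflection at B by superposition:
  triangular load, peak 39 at the free end: 11w₀L⁴/(120EI) = 102106/EI
  point load 94.7 at a = 10.4: Pa²(3L − a)/(6EI) = 48824/EI
  δ_0 = 150929/EI
Tip deflection under a unit load at B: L³/(3EI) = 732.3/EI.
Compatibility at B: δ_0 − R_B·δ_{BB} = 0, so R_B = 150929/732.3 = 206.1 kN.
Moment equilibrium about A: M_A = Σ(load moments about A) − R_B·L = 3182 − 206.1×13 = 502.7 kN·m.

M_A = 502.7 kN·m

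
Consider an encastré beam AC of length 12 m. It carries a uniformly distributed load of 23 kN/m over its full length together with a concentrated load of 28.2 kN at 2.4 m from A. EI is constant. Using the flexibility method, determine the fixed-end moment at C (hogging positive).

Release both end moments; the primary structure is a simply-supported span AC with redundants M_A and M_C.
End rotations of the released simple span under the applied load (×1/EI):
  at A: UDL 23: wL³/(24EI) = 1656/EI
  at C: UDL 23: wL³/(24EI) = 1656/EI
  at A: point load 28.2 at a = 2.4: Pab(L + b)/(6LEI) = 194.9/EI
  at C: point load 28.2 at a = 2.4: Pab(L + a)/(6LEI) = 129.9/EI
  θ_A0 = 1851/EI,  θ_C0 = 1786/EI
Flexibility coefficients: a unit moment at one end gives L/(3EI) there and L/(6EI) at the far end, so f₁₁ = f₂₂ = 4/EI and f₁₂ = f₂₁ = 2/EI.
Compatibility — zero rotation at each built-in end:
  4 M_A + 2 M_C = 1851
  2 M_A + 4 M_C = 1786
Solving the pair gives M_A = 319.3 kN·m and M_C = 286.8 kN·m (hogging).

M_C = 286.8 kN·m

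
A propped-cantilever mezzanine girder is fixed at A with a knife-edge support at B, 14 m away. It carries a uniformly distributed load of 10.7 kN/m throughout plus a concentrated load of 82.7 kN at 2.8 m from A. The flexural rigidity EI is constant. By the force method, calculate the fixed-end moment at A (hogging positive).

Remove the prop at B; the released (primary) structure is a cantilever built in at A.
Free-end deflection of the primary structure under the applied loading (downward +):
  UDL 10.7: wL⁴/(8EI) = 51381/EI
  point load 82.7 at a = 2.8: Pa²(3L − a)/(6EI) = 4236/EI
  δ_0 = 55617/EI
Flexibility coefficient — unit upward force at B: δ_{BB} = L³/(3EI) = 914.7/EI.
The prop prevents deflection at B: R_B = δ_0/δ_{BB} = 55617/914.7 = 60.81 kN.
Moment equilibrium about A: M_A = Σ(load moments about A) − R_B·L = 1280 − 60.81×14 = 428.9 kN·m.

M_A = 428.9 kN·m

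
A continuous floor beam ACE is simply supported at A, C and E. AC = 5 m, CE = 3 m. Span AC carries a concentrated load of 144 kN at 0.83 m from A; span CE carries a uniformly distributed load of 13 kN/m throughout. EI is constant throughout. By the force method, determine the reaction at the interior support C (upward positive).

Take M_C as the redundant. Released structure: two simple spans AC and CE with a hinge at C.
Rotations at C on the released spans (each span's end-slope, ×1/EI):
  span AC: point load 144 at a = 0.83: Pab(L + a)/(6LEI) = 96.86/EI
  span CE: UDL 13: wL³/(24EI) = 14.62/EI
  relative rotation θ_0 = (96.86 + 14.62)/EI = 111.5/EI
A unit hogging moment at C produces rotation L₁/(3EI) + L₂/(3EI) = 2.667/EI.
Compatibility: M_C·(L₁+L₂)/(3EI) = θ_0, giving M_C = 41.81 kN·m (hogging).
Span AC, ΣM about A with M_C applied at C: R_C^{AC}·5 = 119.5 + 41.81, so R_C^{AC} = 32.27 kN and R_A = 144 − 32.27 = 111.7 kN.
Span CE, ΣM about E: R_C^{CE}·3 = 58.5 + 41.81, so R_C^{CE} = 33.44 kN and R_E = 39 − 33.44 = 5.565 kN.
R_C = 32.27 + 33.44 = 65.7 kN.

R_C = 65.7 kN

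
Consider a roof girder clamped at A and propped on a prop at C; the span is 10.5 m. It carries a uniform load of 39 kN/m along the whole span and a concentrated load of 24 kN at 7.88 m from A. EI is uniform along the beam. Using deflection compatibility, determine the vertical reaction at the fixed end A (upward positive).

R_A = 264.7 kN

Release the roller at C. Primary structure: cantilever fixed at A.
Free-end deflection of the primary structure under the applied loading (downward +):
  UDL 39: wL⁴/(8EI) = 59256/EI
  point load 24 at a = 7.88: Pa²(3L − a)/(6EI) = 5867/EI
  δ_0 = 65123/EI
Tip deflection under a unit load at C: L³/(3EI) = 385.9/EI.
Compatibility at C: δ_0 − R_C·δ_{CC} = 0, so R_C = 65123/385.9 = 168.8 kN.
Vertical equilibrium: R_A = ΣP − R_C = 433.5 − 168.8 = 264.7 kN.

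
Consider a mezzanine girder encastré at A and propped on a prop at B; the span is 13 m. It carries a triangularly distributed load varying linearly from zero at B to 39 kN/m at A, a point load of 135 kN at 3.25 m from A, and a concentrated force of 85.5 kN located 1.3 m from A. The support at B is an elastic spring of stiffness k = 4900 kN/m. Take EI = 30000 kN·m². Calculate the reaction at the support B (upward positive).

Choose R_B as the redundant. The primary structure is the cantilever fixed at A.
Free-end deflection of the primary structure under the applied loading (downward +):
  triangular load, peak 39 at the fixed end: w₀L⁴/(30EI) = 37129/EI
  point load 135 at a = 3.25: Pa²(3L − a)/(6EI) = 8496/EI
  point load 85.5 at a = 1.3: Pa²(3L − a)/(6EI) = 907.9/EI
  δ_0 = 46533/EI
Tip deflection under a unit load at B: L³/(3EI) = 732.3/EI.
With EI = 30000 kN·m²: δ_0 = 1.5511 m and δ_{BB} = 0.024411 m/kN.
Compatibility — the spring shortens by R_B/k under the reaction it provides: δ_0 − R_B·δ_{BB} = R_B/k. With 1/k = 0.000204 m/kN, R_B = δ_0 / (δ_{BB} + 1/k) = 1.5511 / (0.024411 + 0.000204) = 63.01 kN.

R_B = 63.01 kN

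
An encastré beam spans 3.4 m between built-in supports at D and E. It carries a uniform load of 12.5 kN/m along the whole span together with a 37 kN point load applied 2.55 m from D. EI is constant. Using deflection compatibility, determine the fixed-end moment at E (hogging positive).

M_E = 29.73 kN·m

Release both end moments; the primary structure is a simply-supported span DE with redundants M_D and M_E.
On the primary (simply-supported) span, the end slopes from the loading are:
  at D: UDL 12.5: wL³/(24EI) = 20.47/EI
  at E: UDL 12.5: wL³/(24EI) = 20.47/EI
  at D: point load 37 at a = 2.55: Pab(L + b)/(6LEI) = 16.71/EI
  at E: point load 37 at a = 2.55: Pab(L + a)/(6LEI) = 23.39/EI
  θ_D0 = 37.18/EI,  θ_E0 = 43.86/EI
Flexibility coefficients: a unit moment at one end gives L/(3EI) there and L/(6EI) at the far end, so f₁₁ = f₂₂ = 1.133/EI and f₁₂ = f₂₁ = 0.5667/EI.
Compatibility — zero rotation at each built-in end:
  1.133 M_D + 0.5667 M_E = 37.18
  0.5667 M_D + 1.133 M_E = 43.86
Solving the pair gives M_D = 17.94 kN·m and M_E = 29.73 kN·m (hogging).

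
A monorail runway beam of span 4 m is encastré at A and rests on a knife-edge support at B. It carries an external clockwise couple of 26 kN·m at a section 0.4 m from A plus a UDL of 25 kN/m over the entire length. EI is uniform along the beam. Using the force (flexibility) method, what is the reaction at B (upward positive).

Choose R_B as the redundant. The primary structure is the cantilever fixed at A.
Deflection at B on the released cantilever, summing each load's contribution:
  clockwise couple 26 at a = 0.4: M₀a(2L − a)/(2EI) = 39.52/EI
  UDL 25: wL⁴/(8EI) = 800/EI
  δ_0 = 839.5/EI
Tip deflection under a unit load at B: L³/(3EI) = 21.33/EI.
The prop prevents deflection at B: R_B = δ_0/δ_{BB} = 839.5/21.33 = 39.35 kN.

R_B = 39.35 kN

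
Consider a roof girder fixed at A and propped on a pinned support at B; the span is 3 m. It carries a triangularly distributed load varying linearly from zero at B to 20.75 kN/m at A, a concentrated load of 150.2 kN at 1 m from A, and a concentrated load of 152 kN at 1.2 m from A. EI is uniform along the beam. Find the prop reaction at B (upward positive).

Take the reaction at B as the redundant and release it; the primary structure is a cantilever fixed at A.
Primary-structure tip deflection at B by superposition:
  triangular load, peak 20.75 at the fixed end: w₀L⁴/(30EI) = 56.02/EI
  point load 150.2 at a = 1: Pa²(3L − a)/(6EI) = 200.3/EI
  point load 152 at a = 1.2: Pa²(3L − a)/(6EI) = 284.5/EI
  δ_0 = 540.8/EI
Flexibility coefficient — unit upward force at B: δ_{BB} = L³/(3EI) = 9/EI.
Compatibility at B: δ_0 − R_B·δ_{BB} = 0, so R_B = 540.8/9 = 60.09 kN.

R_B = 60.09 kN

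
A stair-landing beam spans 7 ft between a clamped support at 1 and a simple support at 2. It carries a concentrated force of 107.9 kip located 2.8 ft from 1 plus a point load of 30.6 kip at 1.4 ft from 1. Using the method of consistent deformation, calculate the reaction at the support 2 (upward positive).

R_2 = 24.16 kip

Take the reaction at 2 as the redundant and release it; the primary structure is a cantilever fixed at 1.
Downward deflection at the released point 2 due to the loads:
  point load 107.9 at a = 2.8: Pa²(3L − a)/(6EI) = 2566/EI
  point load 30.6 at a = 1.4: Pa²(3L − a)/(6EI) = 195.9/EI
  δ_0 = 2762/EI
Tip deflection under a unit load at 2: L³/(3EI) = 114.3/EI.
Compatibility at 2: δ_0 − R_2·δ_{22} = 0, so R_2 = 2762/114.3 = 24.16 kip.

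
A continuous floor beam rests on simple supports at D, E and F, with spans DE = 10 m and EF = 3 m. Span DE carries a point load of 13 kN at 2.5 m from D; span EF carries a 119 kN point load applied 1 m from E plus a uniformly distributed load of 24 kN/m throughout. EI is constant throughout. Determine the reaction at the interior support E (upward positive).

Take M_E as the redundant. Released structure: two simple spans DE and EF with a hinge at E.
Discontinuity in slope at E on the released structure — sum the simple-span end rotations:
  span DE: point load 13 at a = 2.5: Pab(L + a)/(6LEI) = 50.78/EI
  span EF: point load 119 at a = 1: Pab(L + b)/(6LEI) = 66.11/EI
  span EF: UDL 24: wL³/(24EI) = 27/EI
  relative rotation θ_0 = (50.78 + 93.11)/EI = 143.9/EI
A unit hogging moment at E produces rotation L₁/(3EI) + L₂/(3EI) = 4.333/EI.
Compatibility: M_E·(L₁+L₂)/(3EI) = θ_0, giving M_E = 33.21 kN·m (hogging).
Span DE, ΣM about D with M_E applied at E: R_E^{DE}·10 = 32.5 + 33.21, so R_E^{DE} = 6.571 kN and R_D = 13 − 6.571 = 6.429 kN.
Span EF, ΣM about F: R_E^{EF}·3 = 346 + 33.21, so R_E^{EF} = 126.4 kN and R_F = 191 − 126.4 = 64.6 kN.
R_E = 6.571 + 126.4 = 133 kN.

R_E = 133 kN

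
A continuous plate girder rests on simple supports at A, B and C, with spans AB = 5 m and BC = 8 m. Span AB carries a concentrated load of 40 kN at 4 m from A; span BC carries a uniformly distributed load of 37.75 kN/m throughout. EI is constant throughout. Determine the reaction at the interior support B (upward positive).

R_B = 247 kN

Take M_B as the redundant. Released structure: two simple spans AB and BC with a hinge at B.
Rotations at B on the released spans (each span's end-slope, ×1/EI):
  span AB: point load 40 at a = 4: Pab(L + a)/(6LEI) = 48/EI
  span BC: UDL 37.75: wL³/(24EI) = 805.3/EI
  relative rotation θ_0 = (48 + 805.3)/EI = 853.3/EI
A unit hogging moment at B produces rotation L₁/(3EI) + L₂/(3EI) = 4.333/EI.
Compatibility: M_B·(L₁+L₂)/(3EI) = θ_0, giving M_B = 196.9 kN·m (hogging).
Span AB, ΣM about A with M_B applied at B: R_B^{AB}·5 = 160 + 196.9, so R_B^{AB} = 71.38 kN and R_A = 40 − 71.38 = -31.38 kN.
Span BC, ΣM about C: R_B^{BC}·8 = 1208 + 196.9, so R_B^{BC} = 175.6 kN and R_C = 302 − 175.6 = 126.4 kN.
R_B = 71.38 + 175.6 = 247 kN.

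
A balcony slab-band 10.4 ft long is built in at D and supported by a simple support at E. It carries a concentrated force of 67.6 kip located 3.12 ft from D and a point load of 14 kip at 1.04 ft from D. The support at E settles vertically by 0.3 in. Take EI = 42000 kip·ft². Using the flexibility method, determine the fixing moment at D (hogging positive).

M_D = 167.1 kip·ft

Release the roller at E. Primary structure: cantilever fixed at D.
Downward deflection at the released point E due to the loads:
  point load 67.6 at a = 3.12: Pa²(3L − a)/(6EI) = 3080/EI
  point load 14 at a = 1.04: Pa²(3L − a)/(6EI) = 76.12/EI
  δ_0 = 3156/EI
Flexibility coefficient — unit upward force at E: δ_{EE} = L³/(3EI) = 375/EI.
With EI = 42000 kip·ft²: δ_0 = 0.075137 ft and δ_{EE} = 0.008927 ft/kip.
Compatibility — the beam at E must follow the support down by 0.025 ft: δ_0 − R_E·δ_{EE} = 0.025, so R_E = (0.075137 − 0.025)/0.008927 = 5.616 kip.
Moment equilibrium about D: M_D = Σ(load moments about D) − R_E·L = 225.5 − 5.616×10.4 = 167.1 kip·ft.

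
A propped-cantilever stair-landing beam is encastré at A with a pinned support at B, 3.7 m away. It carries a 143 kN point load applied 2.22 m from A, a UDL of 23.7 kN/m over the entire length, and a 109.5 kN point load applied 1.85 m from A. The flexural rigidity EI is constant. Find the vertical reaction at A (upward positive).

Take the reaction at B as the redundant and release it; the primary structure is a cantilever fixed at A.
Deflection at B on the released cantilever, summing each load's contribution:
  point load 143 at a = 2.22: Pa²(3L − a)/(6EI) = 1043/EI
  UDL 23.7: wL⁴/(8EI) = 555.2/EI
  point load 109.5 at a = 1.85: Pa²(3L − a)/(6EI) = 577.8/EI
  δ_0 = 2176/EI
Flexibility coefficient — unit upward force at B: δ_{BB} = L³/(3EI) = 16.88/EI.
The prop prevents deflection at B: R_B = δ_0/δ_{BB} = 2176/16.88 = 128.9 kN.
Vertical equilibrium: R_A = ΣP − R_B = 340.2 − 128.9 = 211.3 kN.

R_A = 211.3 kN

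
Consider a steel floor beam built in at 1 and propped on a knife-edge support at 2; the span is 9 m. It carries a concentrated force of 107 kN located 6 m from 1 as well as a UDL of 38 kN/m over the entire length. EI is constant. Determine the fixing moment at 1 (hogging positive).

Release the roller at 2. Primary structure: cantilever fixed at 1.
Primary-structure tip deflection at 2 by superposition:
  point load 107 at a = 6: Pa²(3L − a)/(6EI) = 13482/EI
  UDL 38: wL⁴/(8EI) = 31165/EI
  δ_0 = 44647/EI
Flexibility coefficient — unit upward force at 2: δ_{22} = L³/(3EI) = 243/EI.
Compatibility at 2: δ_0 − R_2·δ_{22} = 0, so R_2 = 44647/243 = 183.7 kN.
Moment equilibrium about 1: M_1 = Σ(load moments about 1) − R_2·L = 2181 − 183.7×9 = 527.4 kN·m.

M_1 = 527.4 kN·m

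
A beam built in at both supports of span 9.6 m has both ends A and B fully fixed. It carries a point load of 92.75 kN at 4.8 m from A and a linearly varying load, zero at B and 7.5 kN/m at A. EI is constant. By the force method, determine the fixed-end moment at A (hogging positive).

Take the two fixed-end moments M_A, M_B as redundants; the released structure is the simple span AB.
On the primary (simply-supported) span, the end slopes from the loading are:
  at A: point load 92.75 at a = 4.8: Pab(L + b)/(6LEI) = 534.2/EI
  at B: point load 92.75 at a = 4.8: Pab(L + a)/(6LEI) = 534.2/EI
  at A: triangular load, peak 7.5: w₀L³/(45EI) = 147.5/EI
  at B: triangular load, peak 7.5: 7w₀L³/(360EI) = 129/EI
  θ_A0 = 681.7/EI,  θ_B0 = 663.3/EI
Flexibility coefficients: a unit moment at one end gives L/(3EI) there and L/(6EI) at the far end, so f₁₁ = f₂₂ = 3.2/EI and f₁₂ = f₂₁ = 1.6/EI.
Compatibility — zero rotation at each built-in end:
  3.2 M_A + 1.6 M_B = 681.7
  1.6 M_A + 3.2 M_B = 663.3
Solving the pair gives M_A = 145.9 kN·m and M_B = 134.3 kN·m (hogging).

M_A = 145.9 kN·m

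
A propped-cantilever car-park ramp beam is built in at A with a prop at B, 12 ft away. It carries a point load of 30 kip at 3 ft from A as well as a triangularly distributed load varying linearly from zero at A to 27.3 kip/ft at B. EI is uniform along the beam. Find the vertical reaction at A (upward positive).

R_A = 101.1 kip

Remove the prop at B; the released (primary) structure is a cantilever built in at A.
Deflection at B on the released cantilever, summing each load's contribution:
  point load 30 at a = 3: Pa²(3L − a)/(6EI) = 1485/EI
  triangular load, peak 27.3 at the free end: 11w₀L⁴/(120EI) = 51892/EI
  δ_0 = 53377/EI
Flexibility coefficient — unit upward force at B: δ_{BB} = L³/(3EI) = 576/EI.
Compatibility at B: δ_0 − R_B·δ_{BB} = 0, so R_B = 53377/576 = 92.67 kip.
Vertical equilibrium: R_A = ΣP − R_B = 193.8 − 92.67 = 101.1 kip.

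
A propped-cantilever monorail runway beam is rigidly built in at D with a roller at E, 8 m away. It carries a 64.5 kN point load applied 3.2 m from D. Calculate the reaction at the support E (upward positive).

Take the reaction at E as the redundant and release it; the primary structure is a cantilever fixed at D.
Deflection at E on the released cantilever, summing each load's contribution:
  point load 64.5 at a = 3.2: Pa²(3L − a)/(6EI) = 2290/EI
Tip deflection under a unit load at E: L³/(3EI) = 170.7/EI.
Compatibility at E: δ_0 − R_E·δ_{EE} = 0, so R_E = 2290/170.7 = 13.42 kN.

R_E = 13.42 kN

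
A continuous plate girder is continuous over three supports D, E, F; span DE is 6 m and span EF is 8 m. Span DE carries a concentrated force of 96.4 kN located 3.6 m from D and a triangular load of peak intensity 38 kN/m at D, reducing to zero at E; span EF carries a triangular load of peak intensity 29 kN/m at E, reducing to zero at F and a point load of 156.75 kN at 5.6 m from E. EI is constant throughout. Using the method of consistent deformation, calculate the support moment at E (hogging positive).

Release continuity at E by inserting a hinge; the redundant is the internal moment M_E. The primary structure is two simply-supported spans DE and EF.
Discontinuity in slope at E on the released structure — sum the simple-span end rotations:
  span DE: point load 96.4 at a = 3.6: Pab(L + a)/(6LEI) = 222.1/EI
  span DE: triangular load, peak 38: 7w₀L³/(360EI) = 159.6/EI
  span EF: triangular load, peak 29: w₀L³/(45EI) = 330/EI
  span EF: point load 156.75 at a = 5.6: Pab(L + b)/(6LEI) = 456.5/EI
  relative rotation θ_0 = (381.7 + 786.4)/EI = 1168/EI
A unit hogging moment at E produces rotation L₁/(3EI) + L₂/(3EI) = 4.667/EI.
Compatibility: M_E·(L₁+L₂)/(3EI) = θ_0, giving M_E = 250.3 kN·m (hogging).

M_E = 250.3 kN·m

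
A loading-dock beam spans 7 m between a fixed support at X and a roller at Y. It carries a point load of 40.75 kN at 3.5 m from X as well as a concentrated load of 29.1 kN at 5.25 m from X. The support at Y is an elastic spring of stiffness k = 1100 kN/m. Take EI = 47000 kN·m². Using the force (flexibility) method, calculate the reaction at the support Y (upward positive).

Take the reaction at Y as the redundant and release it; the primary structure is a cantilever fixed at X.
Downward deflection at the released point Y due to the loads:
  point load 40.75 at a = 3.5: Pa²(3L − a)/(6EI) = 1456/EI
  point load 29.1 at a = 5.25: Pa²(3L − a)/(6EI) = 2105/EI
  δ_0 = 3561/EI
Flexibility coefficient — unit upward force at Y: δ_{YY} = L³/(3EI) = 114.3/EI.
With EI = 47000 kN·m²: δ_0 = 0.075774 m and δ_{YY} = 0.002433 m/kN.
Compatibility — the spring shortens by R_Y/k under the reaction it provides: δ_0 − R_Y·δ_{YY} = R_Y/k. With 1/k = 0.000909 m/kN, R_Y = δ_0 / (δ_{YY} + 1/k) = 0.075774 / (0.002433 + 0.000909) = 22.68 kN.

R_Y = 22.68 kN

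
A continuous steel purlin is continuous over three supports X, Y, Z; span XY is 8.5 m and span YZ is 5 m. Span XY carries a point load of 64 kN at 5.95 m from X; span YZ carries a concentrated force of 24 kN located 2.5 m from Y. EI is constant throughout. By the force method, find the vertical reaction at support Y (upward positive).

R_Y = 78.87 kN

Take M_Y as the redundant. Released structure: two simple spans XY and YZ with a hinge at Y.
Rotations at Y on the released spans (each span's end-slope, ×1/EI):
  span XY: point load 64 at a = 5.95: Pab(L + a)/(6LEI) = 275.1/EI
  span YZ: point load 24 at a = 2.5: Pab(L + b)/(6LEI) = 37.5/EI
  relative rotation θ_0 = (275.1 + 37.5)/EI = 312.6/EI
A unit hogging moment at Y produces rotation L₁/(3EI) + L₂/(3EI) = 4.5/EI.
Slope continuity at Y: θ_0 = M_Y·4.5/EI, so M_Y = 312.6/4.5 = 69.47 kN·m (hogging).
Span XY, ΣM about X with M_Y applied at Y: R_Y^{XY}·8.5 = 380.8 + 69.47, so R_Y^{XY} = 52.97 kN and R_X = 64 − 52.97 = 11.03 kN.
Span YZ, ΣM about Z: R_Y^{YZ}·5 = 60 + 69.47, so R_Y^{YZ} = 25.89 kN and R_Z = 24 − 25.89 = -1.895 kN.
R_Y = 52.97 + 25.89 = 78.87 kN.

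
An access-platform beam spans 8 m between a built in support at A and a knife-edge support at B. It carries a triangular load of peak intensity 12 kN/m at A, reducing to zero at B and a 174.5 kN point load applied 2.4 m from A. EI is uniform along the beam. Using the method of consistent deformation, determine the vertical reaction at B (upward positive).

Choose R_B as the redundant. The primary structure is the cantilever fixed at A.
Downward deflection at the released point B due to the loads:
  triangular load, peak 12 at the fixed end: w₀L⁴/(30EI) = 1638/EI
  point load 174.5 at a = 2.4: Pa²(3L − a)/(6EI) = 3618/EI
  δ_0 = 5257/EI
Flexibility coefficient — unit upward force at B: δ_{BB} = L³/(3EI) = 170.7/EI.
Compatibility at B: δ_0 − R_B·δ_{BB} = 0, so R_B = 5257/170.7 = 30.8 kN.

R_B = 30.8 kN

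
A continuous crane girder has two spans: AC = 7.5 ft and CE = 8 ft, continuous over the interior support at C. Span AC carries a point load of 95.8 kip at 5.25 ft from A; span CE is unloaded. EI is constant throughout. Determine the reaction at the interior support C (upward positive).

Insert a hinge at C; M_C is the redundant, and each span becomes simply supported.
Discontinuity in slope at C on the released structure — sum the simple-span end rotations:
  span AC: point load 95.8 at a = 5.25: Pab(L + a)/(6LEI) = 320.6/EI
  relative rotation θ_0 = (320.6 + 0)/EI = 320.6/EI
A unit hogging moment at C produces rotation L₁/(3EI) + L₂/(3EI) = 5.167/EI.
Slope continuity at C: θ_0 = M_C·5.167/EI, so M_C = 320.6/5.167 = 62.06 kip·ft (hogging).
Span AC, ΣM about A with M_C applied at C: R_C^{AC}·7.5 = 502.9 + 62.06, so R_C^{AC} = 75.33 kip and R_A = 95.8 − 75.33 = 20.47 kip.
Span CE, ΣM about E: R_C^{CE}·8 = 0 + 62.06, so R_C^{CE} = 7.757 kip and R_E = 0 − 7.757 = -7.757 kip.
R_C = 75.33 + 7.757 = 83.09 kip.

R_C = 83.09 kip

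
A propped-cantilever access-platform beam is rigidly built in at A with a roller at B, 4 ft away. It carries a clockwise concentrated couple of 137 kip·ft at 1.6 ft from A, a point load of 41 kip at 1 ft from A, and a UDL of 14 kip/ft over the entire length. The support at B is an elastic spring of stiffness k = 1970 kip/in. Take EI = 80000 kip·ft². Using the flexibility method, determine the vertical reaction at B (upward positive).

R_B = 49.54 kip

Take the reaction at B as the redundant and release it; the primary structure is a cantilever fixed at A.
Deflection at B on the released cantilever, summing each load's contribution:
  clockwise couple 137 at a = 1.6: M₀a(2L − a)/(2EI) = 701.4/EI
  point load 41 at a = 1: Pa²(3L − a)/(6EI) = 75.17/EI
  UDL 14: wL⁴/(8EI) = 448/EI
  δ_0 = 1225/EI
Flexibility coefficient — unit upward force at B: δ_{BB} = L³/(3EI) = 21.33/EI.
With EI = 80000 kip·ft²: δ_0 = 0.015308 ft and δ_{BB} = 0.000267 ft/kip.
Compatibility — the spring shortens by R_B/k under the reaction it provides: δ_0 − R_B·δ_{BB} = R_B/k. With 1/k = 1/(1970×12) ft/kip = 0.000042 ft/kip, R_B = δ_0 / (δ_{BB} + 1/k) = 0.015308 / (0.000267 + 0.000042) = 49.54 kip.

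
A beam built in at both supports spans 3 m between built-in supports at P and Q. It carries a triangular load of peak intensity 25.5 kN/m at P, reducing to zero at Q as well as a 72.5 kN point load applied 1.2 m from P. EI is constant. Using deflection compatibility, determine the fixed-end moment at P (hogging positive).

M_P = 42.8 kN·m

Take the two fixed-end moments M_P, M_Q as redundants; the released structure is the simple span PQ.
Simple-span end rotations at P and Q under the given loads:
  at P: triangular load, peak 25.5: w₀L³/(45EI) = 15.3/EI
  at Q: triangular load, peak 25.5: 7w₀L³/(360EI) = 13.39/EI
  at P: point load 72.5 at a = 1.2: Pab(L + b)/(6LEI) = 41.76/EI
  at Q: point load 72.5 at a = 1.2: Pab(L + a)/(6LEI) = 36.54/EI
  θ_P0 = 57.06/EI,  θ_Q0 = 49.93/EI
Flexibility coefficients: a unit moment at one end gives L/(3EI) there and L/(6EI) at the far end, so f₁₁ = f₂₂ = 1/EI and f₁₂ = f₂₁ = 0.5/EI.
Compatibility — zero rotation at each built-in end:
  1 M_P + 0.5 M_Q = 57.06
  0.5 M_P + 1 M_Q = 49.93
Solving the pair gives M_P = 42.8 kN·m and M_Q = 28.53 kN·m (hogging).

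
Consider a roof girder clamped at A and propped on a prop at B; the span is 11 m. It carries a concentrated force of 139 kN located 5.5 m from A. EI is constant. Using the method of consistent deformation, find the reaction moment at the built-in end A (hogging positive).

Choose R_B as the redundant. The primary structure is the cantilever fixed at A.
Deflection at B on the released cantilever, summing each load's contribution:
  point load 139 at a = 5.5: Pa²(3L − a)/(6EI) = 19272/EI
Tip deflection under a unit load at B: L³/(3EI) = 443.7/EI.
Compatibility at B: δ_0 − R_B·δ_{BB} = 0, so R_B = 19272/443.7 = 43.44 kN.
Moment equilibrium about A: M_A = Σ(load moments about A) − R_B·L = 764.5 − 43.44×11 = 286.7 kN·m.

M_A = 286.7 kN·m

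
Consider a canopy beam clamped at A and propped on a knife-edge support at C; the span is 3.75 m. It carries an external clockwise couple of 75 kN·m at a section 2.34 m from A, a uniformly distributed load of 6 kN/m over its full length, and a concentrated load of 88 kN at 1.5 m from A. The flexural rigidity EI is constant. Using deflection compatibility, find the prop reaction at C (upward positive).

R_C = 52.5 kN

Choose R_C as the redundant. The primary structure is the cantilever fixed at A.
Free-end deflection of the primary structure under the applied loading (downward +):
  clockwise couple 75 at a = 2.34: M₀a(2L − a)/(2EI) = 452.8/EI
  UDL 6: wL⁴/(8EI) = 148.3/EI
  point load 88 at a = 1.5: Pa²(3L − a)/(6EI) = 321.8/EI
  δ_0 = 922.9/EI
Tip deflection under a unit load at C: L³/(3EI) = 17.58/EI.
Compatibility at C: δ_0 − R_C·δ_{CC} = 0, so R_C = 922.9/17.58 = 52.5 kN.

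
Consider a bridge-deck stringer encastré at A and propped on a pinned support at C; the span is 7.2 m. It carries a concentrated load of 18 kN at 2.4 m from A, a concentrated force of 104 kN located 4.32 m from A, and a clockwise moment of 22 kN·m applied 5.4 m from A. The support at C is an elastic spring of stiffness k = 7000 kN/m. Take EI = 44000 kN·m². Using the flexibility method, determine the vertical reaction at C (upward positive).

R_C = 49.4 kN

Choose R_C as the redundant. The primary structure is the cantilever fixed at A.
Downward deflection at the released point C due to the loads:
  point load 18 at a = 2.4: Pa²(3L − a)/(6EI) = 331.8/EI
  point load 104 at a = 4.32: Pa²(3L − a)/(6EI) = 5590/EI
  clockwise couple 22 at a = 5.4: M₀a(2L − a)/(2EI) = 534.6/EI
  δ_0 = 6456/EI
Tip deflection under a unit load at C: L³/(3EI) = 124.4/EI.
With EI = 44000 kN·m²: δ_0 = 0.14673 m and δ_{CC} = 0.002828 m/kN.
Compatibility — the spring shortens by R_C/k under the reaction it provides: δ_0 − R_C·δ_{CC} = R_C/k. With 1/k = 0.000143 m/kN, R_C = δ_0 / (δ_{CC} + 1/k) = 0.14673 / (0.002828 + 0.000143) = 49.4 kN.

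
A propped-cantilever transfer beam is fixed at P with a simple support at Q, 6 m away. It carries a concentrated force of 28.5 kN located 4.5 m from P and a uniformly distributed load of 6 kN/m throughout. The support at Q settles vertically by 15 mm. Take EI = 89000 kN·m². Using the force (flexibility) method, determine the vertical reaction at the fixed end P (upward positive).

Release the roller at Q. Primary structure: cantilever fixed at P.
Free-end deflection of the primary structure under the applied loading (downward +):
  point load 28.5 at a = 4.5: Pa²(3L − a)/(6EI) = 1299/EI
  UDL 6: wL⁴/(8EI) = 972/EI
  δ_0 = 2271/EI
Tip deflection under a unit load at Q: L³/(3EI) = 72/EI.
With EI = 89000 kN·m²: δ_0 = 0.025512 m and δ_{QQ} = 0.000809 m/kN.
Compatibility — the beam at Q must follow the support down by 0.015 m: δ_0 − R_Q·δ_{QQ} = 0.015, so R_Q = (0.025512 − 0.015)/0.000809 = 12.99 kN.
Vertical equilibrium: R_P = ΣP − R_Q = 64.5 − 12.99 = 51.51 kN.

R_P = 51.51 kN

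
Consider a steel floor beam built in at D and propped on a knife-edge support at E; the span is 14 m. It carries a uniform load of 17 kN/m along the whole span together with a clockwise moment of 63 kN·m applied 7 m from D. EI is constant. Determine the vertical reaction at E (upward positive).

Take the reaction at E as the redundant and release it; the primary structure is a cantilever fixed at D.
Deflection at E on the released cantilever, summing each load's contribution:
  UDL 17: wL⁴/(8EI) = 81634/EI
  clockwise couple 63 at a = 7: M₀a(2L − a)/(2EI) = 4630/EI
  δ_0 = 86264/EI
Flexibility coefficient — unit upward force at E: δ_{EE} = L³/(3EI) = 914.7/EI.
The prop prevents deflection at E: R_E = δ_0/δ_{EE} = 86264/914.7 = 94.31 kN.

R_E = 94.31 kN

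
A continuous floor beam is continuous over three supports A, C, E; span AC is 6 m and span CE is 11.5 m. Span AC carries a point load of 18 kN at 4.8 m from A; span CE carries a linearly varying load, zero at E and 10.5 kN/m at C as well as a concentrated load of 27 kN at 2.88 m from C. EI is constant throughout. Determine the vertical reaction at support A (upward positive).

Take M_C as the redundant. Released structure: two simple spans AC and CE with a hinge at C.
End slopes at the hinge C, treating each span as simply supported:
  span AC: point load 18 at a = 4.8: Pab(L + a)/(6LEI) = 31.1/EI
  span CE: triangular load, peak 10.5: w₀L³/(45EI) = 354.9/EI
  span CE: point load 27 at a = 2.88: Pab(L + b)/(6LEI) = 195.5/EI
  relative rotation θ_0 = (31.1 + 550.3)/EI = 581.4/EI
A unit hogging moment at C produces rotation L₁/(3EI) + L₂/(3EI) = 5.833/EI.
Slope continuity at C: θ_0 = M_C·5.833/EI, so M_C = 581.4/5.833 = 99.67 kN·m (hogging).
Span AC, ΣM about A with M_C applied at C: R_C^{AC}·6 = 86.4 + 99.67, so R_C^{AC} = 31.01 kN and R_A = 18 − 31.01 = -13.01 kN.

R_A = -13.01 kN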